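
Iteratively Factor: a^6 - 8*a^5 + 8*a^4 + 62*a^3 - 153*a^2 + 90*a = (a - 1)*(a^5 - 7*a^4 + a^3 + 63*a^2 - 90*a) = (a - 2)*(a - 1)*(a^4 - 5*a^3 - 9*a^2 + 45*a) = (a - 5)*(a - 2)*(a - 1)*(a^3 - 9*a) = a*(a - 5)*(a - 2)*(a - 1)*(a^2 - 9) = a*(a - 5)*(a - 2)*(a - 1)*(a + 3)*(a - 3)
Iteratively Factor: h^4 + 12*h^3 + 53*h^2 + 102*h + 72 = (h + 3)*(h^3 + 9*h^2 + 26*h + 24) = (h + 3)*(h + 4)*(h^2 + 5*h + 6) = (h + 2)*(h + 3)*(h + 4)*(h + 3)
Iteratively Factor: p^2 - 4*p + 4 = (p - 2)*(p - 2)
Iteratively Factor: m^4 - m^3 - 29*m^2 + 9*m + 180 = (m - 3)*(m^3 + 2*m^2 - 23*m - 60) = (m - 5)*(m - 3)*(m^2 + 7*m + 12) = (m - 5)*(m - 3)*(m + 4)*(m + 3)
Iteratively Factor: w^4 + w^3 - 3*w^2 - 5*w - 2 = (w + 1)*(w^3 - 3*w - 2) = (w - 2)*(w + 1)*(w^2 + 2*w + 1) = (w - 2)*(w + 1)^2*(w + 1)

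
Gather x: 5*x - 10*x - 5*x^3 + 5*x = -5*x^3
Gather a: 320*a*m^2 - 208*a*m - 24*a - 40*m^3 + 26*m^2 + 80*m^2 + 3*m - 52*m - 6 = a*(320*m^2 - 208*m - 24) - 40*m^3 + 106*m^2 - 49*m - 6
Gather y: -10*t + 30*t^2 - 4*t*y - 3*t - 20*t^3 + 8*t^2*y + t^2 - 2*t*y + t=-20*t^3 + 31*t^2 - 12*t + y*(8*t^2 - 6*t)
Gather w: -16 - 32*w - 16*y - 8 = -32*w - 16*y - 24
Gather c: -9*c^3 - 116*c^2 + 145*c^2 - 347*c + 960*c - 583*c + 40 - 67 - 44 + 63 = -9*c^3 + 29*c^2 + 30*c - 8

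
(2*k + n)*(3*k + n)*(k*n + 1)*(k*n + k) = 6*k^4*n^2 + 6*k^4*n + 5*k^3*n^3 + 5*k^3*n^2 + 6*k^3*n + 6*k^3 + k^2*n^4 + k^2*n^3 + 5*k^2*n^2 + 5*k^2*n + k*n^3 + k*n^2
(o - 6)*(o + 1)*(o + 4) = o^3 - o^2 - 26*o - 24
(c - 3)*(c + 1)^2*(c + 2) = c^4 + c^3 - 7*c^2 - 13*c - 6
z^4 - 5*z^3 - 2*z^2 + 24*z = z*(z - 4)*(z - 3)*(z + 2)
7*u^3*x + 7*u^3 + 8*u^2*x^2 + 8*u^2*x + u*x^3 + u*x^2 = (u + x)*(7*u + x)*(u*x + u)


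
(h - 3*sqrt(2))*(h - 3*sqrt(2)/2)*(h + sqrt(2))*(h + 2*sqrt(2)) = h^4 - 3*sqrt(2)*h^3/2 - 14*h^2 + 9*sqrt(2)*h + 36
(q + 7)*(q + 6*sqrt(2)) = q^2 + 7*q + 6*sqrt(2)*q + 42*sqrt(2)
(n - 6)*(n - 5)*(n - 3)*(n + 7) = n^4 - 7*n^3 - 35*n^2 + 351*n - 630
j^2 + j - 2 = (j - 1)*(j + 2)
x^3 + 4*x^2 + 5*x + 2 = (x + 1)^2*(x + 2)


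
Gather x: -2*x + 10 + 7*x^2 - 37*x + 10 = 7*x^2 - 39*x + 20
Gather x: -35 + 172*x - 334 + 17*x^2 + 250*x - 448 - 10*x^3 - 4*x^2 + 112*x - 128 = -10*x^3 + 13*x^2 + 534*x - 945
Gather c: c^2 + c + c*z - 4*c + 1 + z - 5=c^2 + c*(z - 3) + z - 4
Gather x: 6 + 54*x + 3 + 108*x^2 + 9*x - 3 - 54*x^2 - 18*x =54*x^2 + 45*x + 6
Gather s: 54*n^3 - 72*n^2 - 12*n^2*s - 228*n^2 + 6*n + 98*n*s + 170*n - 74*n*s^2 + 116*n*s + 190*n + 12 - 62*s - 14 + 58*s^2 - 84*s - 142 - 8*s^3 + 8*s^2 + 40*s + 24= 54*n^3 - 300*n^2 + 366*n - 8*s^3 + s^2*(66 - 74*n) + s*(-12*n^2 + 214*n - 106) - 120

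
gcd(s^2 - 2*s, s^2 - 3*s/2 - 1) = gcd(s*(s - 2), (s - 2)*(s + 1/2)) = s - 2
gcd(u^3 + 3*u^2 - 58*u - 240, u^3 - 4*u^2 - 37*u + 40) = u^2 - 3*u - 40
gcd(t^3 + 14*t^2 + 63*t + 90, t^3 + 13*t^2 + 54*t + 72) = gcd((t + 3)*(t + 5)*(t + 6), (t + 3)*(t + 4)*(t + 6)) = t^2 + 9*t + 18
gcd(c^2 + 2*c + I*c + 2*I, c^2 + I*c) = c + I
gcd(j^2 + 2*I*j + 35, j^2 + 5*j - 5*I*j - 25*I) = j - 5*I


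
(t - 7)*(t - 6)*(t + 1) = t^3 - 12*t^2 + 29*t + 42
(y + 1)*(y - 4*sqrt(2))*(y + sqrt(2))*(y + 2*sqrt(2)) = y^4 - sqrt(2)*y^3 + y^3 - 20*y^2 - sqrt(2)*y^2 - 16*sqrt(2)*y - 20*y - 16*sqrt(2)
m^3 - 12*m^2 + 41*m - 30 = (m - 6)*(m - 5)*(m - 1)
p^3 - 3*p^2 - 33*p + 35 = (p - 7)*(p - 1)*(p + 5)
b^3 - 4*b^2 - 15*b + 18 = (b - 6)*(b - 1)*(b + 3)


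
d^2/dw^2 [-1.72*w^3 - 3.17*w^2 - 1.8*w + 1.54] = -10.32*w - 6.34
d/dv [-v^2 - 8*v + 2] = -2*v - 8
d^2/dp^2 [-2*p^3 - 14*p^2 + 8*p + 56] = -12*p - 28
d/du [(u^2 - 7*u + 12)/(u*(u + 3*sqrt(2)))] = (3*sqrt(2)*u^2 + 7*u^2 - 24*u - 36*sqrt(2))/(u^2*(u^2 + 6*sqrt(2)*u + 18))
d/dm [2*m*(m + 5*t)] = 4*m + 10*t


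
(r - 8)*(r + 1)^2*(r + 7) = r^4 + r^3 - 57*r^2 - 113*r - 56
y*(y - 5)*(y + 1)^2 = y^4 - 3*y^3 - 9*y^2 - 5*y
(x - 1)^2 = x^2 - 2*x + 1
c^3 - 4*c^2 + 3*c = c*(c - 3)*(c - 1)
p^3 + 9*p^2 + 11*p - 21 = (p - 1)*(p + 3)*(p + 7)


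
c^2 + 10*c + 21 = (c + 3)*(c + 7)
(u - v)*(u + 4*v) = u^2 + 3*u*v - 4*v^2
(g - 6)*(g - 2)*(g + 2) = g^3 - 6*g^2 - 4*g + 24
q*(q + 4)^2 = q^3 + 8*q^2 + 16*q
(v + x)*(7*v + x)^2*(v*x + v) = 49*v^4*x + 49*v^4 + 63*v^3*x^2 + 63*v^3*x + 15*v^2*x^3 + 15*v^2*x^2 + v*x^4 + v*x^3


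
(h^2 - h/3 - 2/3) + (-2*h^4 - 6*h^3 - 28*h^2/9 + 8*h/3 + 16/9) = -2*h^4 - 6*h^3 - 19*h^2/9 + 7*h/3 + 10/9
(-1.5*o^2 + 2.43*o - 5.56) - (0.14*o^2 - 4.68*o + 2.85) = -1.64*o^2 + 7.11*o - 8.41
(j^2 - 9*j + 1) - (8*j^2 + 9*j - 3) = -7*j^2 - 18*j + 4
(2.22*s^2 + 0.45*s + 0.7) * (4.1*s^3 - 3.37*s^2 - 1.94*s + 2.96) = 9.102*s^5 - 5.6364*s^4 - 2.9533*s^3 + 3.3392*s^2 - 0.0259999999999998*s + 2.072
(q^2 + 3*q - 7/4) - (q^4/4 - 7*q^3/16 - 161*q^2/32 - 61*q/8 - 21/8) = -q^4/4 + 7*q^3/16 + 193*q^2/32 + 85*q/8 + 7/8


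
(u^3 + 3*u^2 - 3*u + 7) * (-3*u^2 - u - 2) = -3*u^5 - 10*u^4 + 4*u^3 - 24*u^2 - u - 14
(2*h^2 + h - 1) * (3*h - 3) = 6*h^3 - 3*h^2 - 6*h + 3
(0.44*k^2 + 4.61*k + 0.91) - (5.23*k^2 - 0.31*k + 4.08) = -4.79*k^2 + 4.92*k - 3.17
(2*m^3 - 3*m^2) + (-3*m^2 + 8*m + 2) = 2*m^3 - 6*m^2 + 8*m + 2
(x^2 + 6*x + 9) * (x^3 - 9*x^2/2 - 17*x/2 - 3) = x^5 + 3*x^4/2 - 53*x^3/2 - 189*x^2/2 - 189*x/2 - 27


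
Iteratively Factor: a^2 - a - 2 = (a + 1)*(a - 2)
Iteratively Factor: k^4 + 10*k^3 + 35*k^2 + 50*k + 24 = (k + 4)*(k^3 + 6*k^2 + 11*k + 6) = (k + 2)*(k + 4)*(k^2 + 4*k + 3) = (k + 2)*(k + 3)*(k + 4)*(k + 1)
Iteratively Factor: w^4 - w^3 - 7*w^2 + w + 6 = (w + 2)*(w^3 - 3*w^2 - w + 3) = (w - 1)*(w + 2)*(w^2 - 2*w - 3) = (w - 3)*(w - 1)*(w + 2)*(w + 1)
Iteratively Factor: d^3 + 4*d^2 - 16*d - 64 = (d - 4)*(d^2 + 8*d + 16) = (d - 4)*(d + 4)*(d + 4)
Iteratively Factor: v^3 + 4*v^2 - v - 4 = (v + 4)*(v^2 - 1) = (v - 1)*(v + 4)*(v + 1)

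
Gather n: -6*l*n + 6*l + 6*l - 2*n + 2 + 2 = 12*l + n*(-6*l - 2) + 4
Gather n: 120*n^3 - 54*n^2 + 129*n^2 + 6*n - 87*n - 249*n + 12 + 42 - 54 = 120*n^3 + 75*n^2 - 330*n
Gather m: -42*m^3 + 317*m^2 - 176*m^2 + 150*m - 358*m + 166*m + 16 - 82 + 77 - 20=-42*m^3 + 141*m^2 - 42*m - 9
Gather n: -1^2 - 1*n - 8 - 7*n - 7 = -8*n - 16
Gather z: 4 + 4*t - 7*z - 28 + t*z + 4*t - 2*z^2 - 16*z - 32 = 8*t - 2*z^2 + z*(t - 23) - 56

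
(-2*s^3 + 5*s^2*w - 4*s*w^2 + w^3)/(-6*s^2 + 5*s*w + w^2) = (2*s^2 - 3*s*w + w^2)/(6*s + w)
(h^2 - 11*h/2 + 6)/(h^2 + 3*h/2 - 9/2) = (h - 4)/(h + 3)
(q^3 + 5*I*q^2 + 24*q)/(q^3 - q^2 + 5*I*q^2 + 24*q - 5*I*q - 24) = q/(q - 1)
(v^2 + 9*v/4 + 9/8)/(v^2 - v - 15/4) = (4*v + 3)/(2*(2*v - 5))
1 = 1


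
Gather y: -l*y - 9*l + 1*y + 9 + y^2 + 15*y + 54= -9*l + y^2 + y*(16 - l) + 63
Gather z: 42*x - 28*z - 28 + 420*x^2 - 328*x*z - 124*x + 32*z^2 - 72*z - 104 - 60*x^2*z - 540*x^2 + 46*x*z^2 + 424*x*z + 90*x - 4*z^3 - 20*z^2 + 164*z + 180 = -120*x^2 + 8*x - 4*z^3 + z^2*(46*x + 12) + z*(-60*x^2 + 96*x + 64) + 48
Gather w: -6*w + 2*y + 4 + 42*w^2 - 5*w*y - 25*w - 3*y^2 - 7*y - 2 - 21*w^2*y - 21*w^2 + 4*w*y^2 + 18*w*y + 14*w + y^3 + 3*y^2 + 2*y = w^2*(21 - 21*y) + w*(4*y^2 + 13*y - 17) + y^3 - 3*y + 2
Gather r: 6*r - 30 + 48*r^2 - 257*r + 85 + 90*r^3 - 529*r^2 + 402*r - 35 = 90*r^3 - 481*r^2 + 151*r + 20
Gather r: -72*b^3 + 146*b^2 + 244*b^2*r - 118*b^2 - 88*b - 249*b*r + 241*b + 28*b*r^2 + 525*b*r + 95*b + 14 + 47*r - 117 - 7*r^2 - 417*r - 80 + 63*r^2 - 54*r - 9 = -72*b^3 + 28*b^2 + 248*b + r^2*(28*b + 56) + r*(244*b^2 + 276*b - 424) - 192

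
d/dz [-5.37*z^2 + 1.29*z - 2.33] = 1.29 - 10.74*z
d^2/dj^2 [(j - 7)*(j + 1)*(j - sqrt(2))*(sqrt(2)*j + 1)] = 12*sqrt(2)*j^2 - 36*sqrt(2)*j - 6*j - 16*sqrt(2) + 12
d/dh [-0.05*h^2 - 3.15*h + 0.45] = -0.1*h - 3.15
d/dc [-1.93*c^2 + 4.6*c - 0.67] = 4.6 - 3.86*c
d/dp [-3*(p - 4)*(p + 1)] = 9 - 6*p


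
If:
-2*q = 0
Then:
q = 0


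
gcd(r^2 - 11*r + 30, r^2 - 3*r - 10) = r - 5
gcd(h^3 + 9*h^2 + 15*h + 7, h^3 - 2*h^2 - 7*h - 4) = h^2 + 2*h + 1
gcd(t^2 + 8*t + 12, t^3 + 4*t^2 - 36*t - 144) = t + 6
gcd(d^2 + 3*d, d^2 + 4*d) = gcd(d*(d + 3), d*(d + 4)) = d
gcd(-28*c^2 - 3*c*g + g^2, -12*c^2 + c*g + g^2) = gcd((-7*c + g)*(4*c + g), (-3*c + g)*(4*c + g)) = 4*c + g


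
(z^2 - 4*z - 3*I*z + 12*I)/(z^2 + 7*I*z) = (z^2 - 4*z - 3*I*z + 12*I)/(z*(z + 7*I))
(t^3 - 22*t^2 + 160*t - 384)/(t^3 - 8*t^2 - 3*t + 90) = (t^2 - 16*t + 64)/(t^2 - 2*t - 15)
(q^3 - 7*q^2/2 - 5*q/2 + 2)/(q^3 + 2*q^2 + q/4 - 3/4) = 2*(q - 4)/(2*q + 3)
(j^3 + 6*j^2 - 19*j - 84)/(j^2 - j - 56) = (j^2 - j - 12)/(j - 8)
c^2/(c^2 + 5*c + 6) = c^2/(c^2 + 5*c + 6)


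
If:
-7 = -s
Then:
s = 7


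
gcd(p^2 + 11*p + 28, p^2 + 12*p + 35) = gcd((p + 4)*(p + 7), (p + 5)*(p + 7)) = p + 7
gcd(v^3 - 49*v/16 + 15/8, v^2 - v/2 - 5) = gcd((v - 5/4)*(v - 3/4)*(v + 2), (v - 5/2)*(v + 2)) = v + 2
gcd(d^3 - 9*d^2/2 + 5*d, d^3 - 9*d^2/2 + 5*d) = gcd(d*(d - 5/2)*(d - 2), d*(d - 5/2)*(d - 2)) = d^3 - 9*d^2/2 + 5*d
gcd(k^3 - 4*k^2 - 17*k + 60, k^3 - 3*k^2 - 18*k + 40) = k^2 - k - 20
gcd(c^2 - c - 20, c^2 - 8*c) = 1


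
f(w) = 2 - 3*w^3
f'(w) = -9*w^2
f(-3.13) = 93.99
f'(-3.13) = -88.17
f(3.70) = -149.96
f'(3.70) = -123.21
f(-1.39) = 10.06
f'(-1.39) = -17.39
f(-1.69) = 16.48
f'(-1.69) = -25.70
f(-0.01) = 2.00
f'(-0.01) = -0.00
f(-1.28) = 8.29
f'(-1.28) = -14.75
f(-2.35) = 40.93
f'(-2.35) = -49.70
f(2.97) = -76.59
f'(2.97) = -79.39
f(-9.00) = 2189.00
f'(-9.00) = -729.00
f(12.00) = -5182.00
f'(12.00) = -1296.00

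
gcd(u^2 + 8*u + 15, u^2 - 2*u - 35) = u + 5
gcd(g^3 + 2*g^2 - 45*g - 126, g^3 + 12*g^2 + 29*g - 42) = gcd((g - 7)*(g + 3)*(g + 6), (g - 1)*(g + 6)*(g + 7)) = g + 6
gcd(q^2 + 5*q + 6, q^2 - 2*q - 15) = q + 3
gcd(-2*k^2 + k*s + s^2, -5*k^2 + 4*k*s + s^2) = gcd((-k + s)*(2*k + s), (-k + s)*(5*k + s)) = -k + s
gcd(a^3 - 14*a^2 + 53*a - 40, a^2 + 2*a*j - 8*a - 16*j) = a - 8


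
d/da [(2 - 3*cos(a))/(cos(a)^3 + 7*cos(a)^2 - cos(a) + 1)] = (-6*cos(a)^3 - 15*cos(a)^2 + 28*cos(a) + 1)*sin(a)/(sin(a)^2*cos(a) + 7*sin(a)^2 - 8)^2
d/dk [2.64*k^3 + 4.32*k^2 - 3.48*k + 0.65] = 7.92*k^2 + 8.64*k - 3.48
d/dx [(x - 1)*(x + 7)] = 2*x + 6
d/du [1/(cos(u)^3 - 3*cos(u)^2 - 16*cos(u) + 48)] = (3*cos(u)^2 - 6*cos(u) - 16)*sin(u)/(cos(u)^3 - 3*cos(u)^2 - 16*cos(u) + 48)^2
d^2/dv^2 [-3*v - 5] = 0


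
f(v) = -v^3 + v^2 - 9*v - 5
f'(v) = -3*v^2 + 2*v - 9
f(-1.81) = 20.50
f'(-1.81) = -22.45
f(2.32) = -32.98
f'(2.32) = -20.51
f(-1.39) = 12.13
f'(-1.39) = -17.58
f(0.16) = -6.42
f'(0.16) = -8.76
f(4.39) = -109.84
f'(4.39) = -58.04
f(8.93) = -717.75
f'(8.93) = -230.37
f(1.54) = -20.14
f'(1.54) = -13.03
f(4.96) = -147.06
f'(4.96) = -72.88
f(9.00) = -734.00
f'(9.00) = -234.00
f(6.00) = -239.00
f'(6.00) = -105.00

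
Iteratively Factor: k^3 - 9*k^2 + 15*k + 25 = (k - 5)*(k^2 - 4*k - 5) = (k - 5)^2*(k + 1)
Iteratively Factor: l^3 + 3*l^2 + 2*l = (l + 1)*(l^2 + 2*l) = (l + 1)*(l + 2)*(l)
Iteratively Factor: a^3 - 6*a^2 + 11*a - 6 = (a - 2)*(a^2 - 4*a + 3) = (a - 2)*(a - 1)*(a - 3)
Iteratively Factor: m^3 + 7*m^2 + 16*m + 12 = (m + 2)*(m^2 + 5*m + 6) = (m + 2)*(m + 3)*(m + 2)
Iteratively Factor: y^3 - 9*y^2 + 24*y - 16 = (y - 4)*(y^2 - 5*y + 4) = (y - 4)*(y - 1)*(y - 4)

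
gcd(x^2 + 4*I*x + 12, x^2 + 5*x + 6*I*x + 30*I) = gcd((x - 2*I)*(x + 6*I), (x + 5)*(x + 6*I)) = x + 6*I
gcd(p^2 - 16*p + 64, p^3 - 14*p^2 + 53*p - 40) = p - 8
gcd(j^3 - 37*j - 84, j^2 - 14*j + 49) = j - 7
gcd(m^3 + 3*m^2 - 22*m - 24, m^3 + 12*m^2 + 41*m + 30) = m^2 + 7*m + 6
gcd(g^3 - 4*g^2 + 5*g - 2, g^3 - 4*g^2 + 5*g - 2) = g^3 - 4*g^2 + 5*g - 2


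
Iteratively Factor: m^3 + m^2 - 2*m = (m - 1)*(m^2 + 2*m) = (m - 1)*(m + 2)*(m)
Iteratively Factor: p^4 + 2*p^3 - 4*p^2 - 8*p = (p + 2)*(p^3 - 4*p) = (p + 2)^2*(p^2 - 2*p) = (p - 2)*(p + 2)^2*(p)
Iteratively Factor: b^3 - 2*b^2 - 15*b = (b - 5)*(b^2 + 3*b) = b*(b - 5)*(b + 3)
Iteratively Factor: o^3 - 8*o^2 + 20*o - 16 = (o - 4)*(o^2 - 4*o + 4) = (o - 4)*(o - 2)*(o - 2)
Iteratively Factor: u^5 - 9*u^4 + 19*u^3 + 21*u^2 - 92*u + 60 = (u - 1)*(u^4 - 8*u^3 + 11*u^2 + 32*u - 60) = (u - 5)*(u - 1)*(u^3 - 3*u^2 - 4*u + 12) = (u - 5)*(u - 2)*(u - 1)*(u^2 - u - 6) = (u - 5)*(u - 3)*(u - 2)*(u - 1)*(u + 2)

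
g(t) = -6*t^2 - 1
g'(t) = -12*t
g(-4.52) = -123.58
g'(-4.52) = 54.24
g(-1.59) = -16.17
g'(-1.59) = 19.08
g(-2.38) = -34.99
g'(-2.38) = 28.56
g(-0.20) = -1.24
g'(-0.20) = 2.40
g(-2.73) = -45.72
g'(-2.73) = 32.76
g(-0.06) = -1.02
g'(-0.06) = 0.72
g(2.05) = -26.22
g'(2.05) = -24.60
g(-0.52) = -2.62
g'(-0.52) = 6.24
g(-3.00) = -55.00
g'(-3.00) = 36.00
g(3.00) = -55.00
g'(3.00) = -36.00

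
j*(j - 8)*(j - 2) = j^3 - 10*j^2 + 16*j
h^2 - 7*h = h*(h - 7)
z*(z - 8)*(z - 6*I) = z^3 - 8*z^2 - 6*I*z^2 + 48*I*z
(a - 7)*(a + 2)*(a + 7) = a^3 + 2*a^2 - 49*a - 98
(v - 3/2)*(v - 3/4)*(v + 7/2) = v^3 + 5*v^2/4 - 27*v/4 + 63/16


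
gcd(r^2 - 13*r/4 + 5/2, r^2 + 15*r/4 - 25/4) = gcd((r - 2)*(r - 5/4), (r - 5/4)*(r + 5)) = r - 5/4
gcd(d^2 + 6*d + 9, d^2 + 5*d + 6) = d + 3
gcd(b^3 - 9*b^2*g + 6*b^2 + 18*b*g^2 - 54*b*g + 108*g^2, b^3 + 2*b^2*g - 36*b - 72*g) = b + 6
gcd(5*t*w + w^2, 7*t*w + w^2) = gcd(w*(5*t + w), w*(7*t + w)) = w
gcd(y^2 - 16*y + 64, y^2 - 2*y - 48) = y - 8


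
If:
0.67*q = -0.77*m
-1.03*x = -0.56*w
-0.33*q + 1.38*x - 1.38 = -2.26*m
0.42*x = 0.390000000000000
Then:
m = 0.04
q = -0.04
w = 1.71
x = 0.93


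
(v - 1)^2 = v^2 - 2*v + 1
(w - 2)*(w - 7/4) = w^2 - 15*w/4 + 7/2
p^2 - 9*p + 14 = (p - 7)*(p - 2)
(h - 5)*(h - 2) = h^2 - 7*h + 10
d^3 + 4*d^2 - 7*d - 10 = (d - 2)*(d + 1)*(d + 5)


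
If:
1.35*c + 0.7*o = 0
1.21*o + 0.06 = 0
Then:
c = 0.03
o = -0.05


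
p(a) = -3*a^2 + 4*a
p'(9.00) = -50.00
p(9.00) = -207.00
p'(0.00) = 4.00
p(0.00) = 0.00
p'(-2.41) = 18.46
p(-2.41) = -27.06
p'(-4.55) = 31.30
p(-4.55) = -80.31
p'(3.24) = -15.44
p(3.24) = -18.53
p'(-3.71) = 26.26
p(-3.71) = -56.13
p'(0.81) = -0.86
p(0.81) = 1.27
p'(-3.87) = 27.22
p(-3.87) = -60.41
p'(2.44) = -10.64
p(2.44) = -8.10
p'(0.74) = -0.44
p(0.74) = 1.32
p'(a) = 4 - 6*a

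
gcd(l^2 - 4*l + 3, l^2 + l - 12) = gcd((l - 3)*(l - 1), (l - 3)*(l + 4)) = l - 3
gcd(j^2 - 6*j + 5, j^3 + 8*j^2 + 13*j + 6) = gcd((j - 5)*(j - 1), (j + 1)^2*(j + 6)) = 1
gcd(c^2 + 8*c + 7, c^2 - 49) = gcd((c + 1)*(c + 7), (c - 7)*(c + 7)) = c + 7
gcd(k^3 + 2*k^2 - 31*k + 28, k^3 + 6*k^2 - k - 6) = k - 1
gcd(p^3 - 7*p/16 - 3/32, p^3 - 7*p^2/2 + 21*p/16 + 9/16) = p^2 - p/2 - 3/16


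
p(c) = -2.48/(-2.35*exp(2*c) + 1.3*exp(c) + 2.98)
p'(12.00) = 0.00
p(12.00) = 0.00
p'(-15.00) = 0.00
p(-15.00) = -0.83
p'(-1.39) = 0.01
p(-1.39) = -0.79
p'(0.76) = -1.87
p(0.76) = 0.50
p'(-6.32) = 0.00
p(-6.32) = -0.83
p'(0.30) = -82.35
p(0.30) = -5.48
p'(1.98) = -0.05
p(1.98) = 0.02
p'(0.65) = -3.68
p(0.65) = 0.79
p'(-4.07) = 0.01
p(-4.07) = -0.83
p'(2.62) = -0.01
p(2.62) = 0.01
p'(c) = -2.48*(4.7*exp(2*c) - 1.3*exp(c))/(-2.35*exp(2*c) + 1.3*exp(c) + 2.98)^2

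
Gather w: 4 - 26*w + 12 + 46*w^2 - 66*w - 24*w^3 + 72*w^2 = -24*w^3 + 118*w^2 - 92*w + 16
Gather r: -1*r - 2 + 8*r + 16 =7*r + 14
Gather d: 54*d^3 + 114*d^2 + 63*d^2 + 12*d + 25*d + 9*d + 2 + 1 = 54*d^3 + 177*d^2 + 46*d + 3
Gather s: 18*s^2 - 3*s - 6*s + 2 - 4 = 18*s^2 - 9*s - 2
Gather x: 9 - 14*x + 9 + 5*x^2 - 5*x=5*x^2 - 19*x + 18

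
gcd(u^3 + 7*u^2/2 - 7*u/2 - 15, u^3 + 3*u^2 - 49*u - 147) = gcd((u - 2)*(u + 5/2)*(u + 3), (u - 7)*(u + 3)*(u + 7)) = u + 3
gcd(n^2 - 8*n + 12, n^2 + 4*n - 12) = n - 2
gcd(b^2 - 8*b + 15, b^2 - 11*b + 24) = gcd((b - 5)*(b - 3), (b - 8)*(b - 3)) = b - 3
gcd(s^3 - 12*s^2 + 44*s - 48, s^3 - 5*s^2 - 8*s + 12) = s - 6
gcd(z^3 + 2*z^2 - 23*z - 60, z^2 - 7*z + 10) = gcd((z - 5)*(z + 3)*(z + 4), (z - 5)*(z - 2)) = z - 5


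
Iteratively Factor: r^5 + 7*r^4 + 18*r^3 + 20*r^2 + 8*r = (r)*(r^4 + 7*r^3 + 18*r^2 + 20*r + 8) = r*(r + 2)*(r^3 + 5*r^2 + 8*r + 4) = r*(r + 2)^2*(r^2 + 3*r + 2) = r*(r + 1)*(r + 2)^2*(r + 2)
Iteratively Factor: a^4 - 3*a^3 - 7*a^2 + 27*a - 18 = (a + 3)*(a^3 - 6*a^2 + 11*a - 6) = (a - 3)*(a + 3)*(a^2 - 3*a + 2) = (a - 3)*(a - 1)*(a + 3)*(a - 2)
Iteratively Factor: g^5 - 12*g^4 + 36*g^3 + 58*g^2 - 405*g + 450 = (g - 3)*(g^4 - 9*g^3 + 9*g^2 + 85*g - 150) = (g - 5)*(g - 3)*(g^3 - 4*g^2 - 11*g + 30) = (g - 5)^2*(g - 3)*(g^2 + g - 6) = (g - 5)^2*(g - 3)*(g + 3)*(g - 2)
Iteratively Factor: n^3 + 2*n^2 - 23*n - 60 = (n - 5)*(n^2 + 7*n + 12) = (n - 5)*(n + 3)*(n + 4)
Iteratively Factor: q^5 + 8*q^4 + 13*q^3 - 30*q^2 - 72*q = (q + 4)*(q^4 + 4*q^3 - 3*q^2 - 18*q) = (q + 3)*(q + 4)*(q^3 + q^2 - 6*q) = (q - 2)*(q + 3)*(q + 4)*(q^2 + 3*q) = (q - 2)*(q + 3)^2*(q + 4)*(q)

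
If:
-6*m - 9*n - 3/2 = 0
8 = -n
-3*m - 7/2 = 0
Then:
No Solution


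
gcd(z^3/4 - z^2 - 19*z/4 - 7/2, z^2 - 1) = z + 1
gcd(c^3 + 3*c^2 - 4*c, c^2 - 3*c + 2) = c - 1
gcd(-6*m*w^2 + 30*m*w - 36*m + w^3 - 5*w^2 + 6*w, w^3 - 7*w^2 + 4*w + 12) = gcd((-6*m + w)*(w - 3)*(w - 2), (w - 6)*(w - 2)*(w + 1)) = w - 2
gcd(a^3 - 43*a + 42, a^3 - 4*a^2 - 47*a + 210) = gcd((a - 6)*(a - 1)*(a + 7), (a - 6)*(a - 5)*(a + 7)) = a^2 + a - 42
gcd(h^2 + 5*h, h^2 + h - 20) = h + 5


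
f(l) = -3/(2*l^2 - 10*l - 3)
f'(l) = -3*(10 - 4*l)/(2*l^2 - 10*l - 3)^2 = 6*(2*l - 5)/(-2*l^2 + 10*l + 3)^2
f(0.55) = 0.38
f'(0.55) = -0.38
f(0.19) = 0.62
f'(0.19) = -1.19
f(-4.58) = -0.04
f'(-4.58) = -0.01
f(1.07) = 0.26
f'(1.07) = -0.13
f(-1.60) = -0.17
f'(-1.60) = -0.15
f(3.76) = 0.24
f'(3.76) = 0.10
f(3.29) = 0.21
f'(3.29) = 0.05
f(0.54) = 0.38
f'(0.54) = -0.38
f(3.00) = 0.20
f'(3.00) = 0.03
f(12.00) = -0.02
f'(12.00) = 0.00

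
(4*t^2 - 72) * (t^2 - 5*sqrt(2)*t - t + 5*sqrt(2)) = 4*t^4 - 20*sqrt(2)*t^3 - 4*t^3 - 72*t^2 + 20*sqrt(2)*t^2 + 72*t + 360*sqrt(2)*t - 360*sqrt(2)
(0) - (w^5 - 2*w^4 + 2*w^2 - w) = -w^5 + 2*w^4 - 2*w^2 + w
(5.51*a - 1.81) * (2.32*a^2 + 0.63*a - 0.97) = 12.7832*a^3 - 0.7279*a^2 - 6.485*a + 1.7557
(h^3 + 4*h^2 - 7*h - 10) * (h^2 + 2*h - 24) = h^5 + 6*h^4 - 23*h^3 - 120*h^2 + 148*h + 240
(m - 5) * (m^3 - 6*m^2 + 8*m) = m^4 - 11*m^3 + 38*m^2 - 40*m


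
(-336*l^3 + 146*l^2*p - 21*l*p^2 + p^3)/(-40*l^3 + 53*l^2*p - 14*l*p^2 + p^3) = (42*l^2 - 13*l*p + p^2)/(5*l^2 - 6*l*p + p^2)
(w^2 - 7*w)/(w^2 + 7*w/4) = 4*(w - 7)/(4*w + 7)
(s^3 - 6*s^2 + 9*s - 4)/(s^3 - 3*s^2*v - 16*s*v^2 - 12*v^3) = (-s^3 + 6*s^2 - 9*s + 4)/(-s^3 + 3*s^2*v + 16*s*v^2 + 12*v^3)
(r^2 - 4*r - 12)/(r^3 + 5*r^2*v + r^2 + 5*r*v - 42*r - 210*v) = (r + 2)/(r^2 + 5*r*v + 7*r + 35*v)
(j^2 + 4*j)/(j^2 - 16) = j/(j - 4)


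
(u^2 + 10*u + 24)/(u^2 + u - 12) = (u + 6)/(u - 3)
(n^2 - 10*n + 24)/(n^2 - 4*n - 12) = (n - 4)/(n + 2)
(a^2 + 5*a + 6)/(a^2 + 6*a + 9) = (a + 2)/(a + 3)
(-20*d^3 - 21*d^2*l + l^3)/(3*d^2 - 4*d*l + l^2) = (-20*d^3 - 21*d^2*l + l^3)/(3*d^2 - 4*d*l + l^2)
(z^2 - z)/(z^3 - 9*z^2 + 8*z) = 1/(z - 8)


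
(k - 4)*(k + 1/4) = k^2 - 15*k/4 - 1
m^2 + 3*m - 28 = (m - 4)*(m + 7)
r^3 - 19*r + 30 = (r - 3)*(r - 2)*(r + 5)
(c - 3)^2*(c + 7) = c^3 + c^2 - 33*c + 63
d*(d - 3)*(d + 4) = d^3 + d^2 - 12*d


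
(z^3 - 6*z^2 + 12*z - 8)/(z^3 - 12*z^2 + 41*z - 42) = (z^2 - 4*z + 4)/(z^2 - 10*z + 21)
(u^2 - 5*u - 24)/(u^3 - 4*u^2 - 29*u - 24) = 1/(u + 1)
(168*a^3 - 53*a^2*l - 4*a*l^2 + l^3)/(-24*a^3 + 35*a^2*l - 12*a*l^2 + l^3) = (-7*a - l)/(a - l)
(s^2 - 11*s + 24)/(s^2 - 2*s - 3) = (s - 8)/(s + 1)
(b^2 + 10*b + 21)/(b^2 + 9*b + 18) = (b + 7)/(b + 6)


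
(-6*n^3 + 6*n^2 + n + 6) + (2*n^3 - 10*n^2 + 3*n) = -4*n^3 - 4*n^2 + 4*n + 6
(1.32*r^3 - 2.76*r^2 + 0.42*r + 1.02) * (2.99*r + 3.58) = 3.9468*r^4 - 3.5268*r^3 - 8.625*r^2 + 4.5534*r + 3.6516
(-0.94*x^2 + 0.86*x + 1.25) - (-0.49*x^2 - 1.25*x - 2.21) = -0.45*x^2 + 2.11*x + 3.46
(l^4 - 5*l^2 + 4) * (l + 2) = l^5 + 2*l^4 - 5*l^3 - 10*l^2 + 4*l + 8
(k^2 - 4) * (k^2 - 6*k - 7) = k^4 - 6*k^3 - 11*k^2 + 24*k + 28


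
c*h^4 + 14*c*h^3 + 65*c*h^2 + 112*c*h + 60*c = (h + 2)*(h + 5)*(h + 6)*(c*h + c)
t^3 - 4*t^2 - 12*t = t*(t - 6)*(t + 2)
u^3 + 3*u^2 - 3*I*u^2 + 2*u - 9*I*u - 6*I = (u + 1)*(u + 2)*(u - 3*I)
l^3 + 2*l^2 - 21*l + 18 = (l - 3)*(l - 1)*(l + 6)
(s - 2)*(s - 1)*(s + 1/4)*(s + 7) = s^4 + 17*s^3/4 - 18*s^2 + 37*s/4 + 7/2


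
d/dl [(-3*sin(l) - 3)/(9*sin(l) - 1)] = 30*cos(l)/(9*sin(l) - 1)^2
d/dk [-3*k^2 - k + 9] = -6*k - 1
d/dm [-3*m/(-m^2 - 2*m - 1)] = 3*(1 - m)/(m^3 + 3*m^2 + 3*m + 1)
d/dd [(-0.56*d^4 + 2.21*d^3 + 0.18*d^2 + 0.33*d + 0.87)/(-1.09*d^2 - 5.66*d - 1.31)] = (1.2208*d^5 + 7.0999*d^4 - 22.0828*d^3 - 9.3444*d^2 + 1.425*d + 4.4919)/(1.1881*d^4 + 12.3388*d^3 + 34.8914*d^2 + 14.8292*d + 1.7161)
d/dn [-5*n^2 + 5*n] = 5 - 10*n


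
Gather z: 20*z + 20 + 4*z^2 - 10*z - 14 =4*z^2 + 10*z + 6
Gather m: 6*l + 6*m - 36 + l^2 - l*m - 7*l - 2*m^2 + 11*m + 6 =l^2 - l - 2*m^2 + m*(17 - l) - 30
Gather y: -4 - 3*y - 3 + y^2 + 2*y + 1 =y^2 - y - 6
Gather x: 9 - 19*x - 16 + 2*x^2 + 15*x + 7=2*x^2 - 4*x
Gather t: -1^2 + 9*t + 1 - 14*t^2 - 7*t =-14*t^2 + 2*t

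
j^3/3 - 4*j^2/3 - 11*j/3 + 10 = (j/3 + 1)*(j - 5)*(j - 2)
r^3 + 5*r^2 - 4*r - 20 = (r - 2)*(r + 2)*(r + 5)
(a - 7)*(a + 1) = a^2 - 6*a - 7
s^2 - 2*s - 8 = (s - 4)*(s + 2)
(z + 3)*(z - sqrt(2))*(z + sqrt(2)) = z^3 + 3*z^2 - 2*z - 6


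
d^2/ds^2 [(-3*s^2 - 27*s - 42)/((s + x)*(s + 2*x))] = 6*(3*s^3*x - 9*s^3 + 6*s^2*x^2 - 42*s^2 + 54*s*x^2 - 126*s*x - 4*x^4 + 54*x^3 - 98*x^2)/(s^6 + 9*s^5*x + 33*s^4*x^2 + 63*s^3*x^3 + 66*s^2*x^4 + 36*s*x^5 + 8*x^6)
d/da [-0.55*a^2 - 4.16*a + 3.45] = -1.1*a - 4.16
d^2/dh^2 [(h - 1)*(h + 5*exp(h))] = 5*h*exp(h) + 5*exp(h) + 2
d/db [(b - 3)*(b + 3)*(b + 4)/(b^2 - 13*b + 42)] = (b^4 - 26*b^3 + 83*b^2 + 408*b - 846)/(b^4 - 26*b^3 + 253*b^2 - 1092*b + 1764)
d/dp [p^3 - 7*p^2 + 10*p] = 3*p^2 - 14*p + 10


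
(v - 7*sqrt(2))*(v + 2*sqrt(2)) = v^2 - 5*sqrt(2)*v - 28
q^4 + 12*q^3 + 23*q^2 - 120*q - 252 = (q - 3)*(q + 2)*(q + 6)*(q + 7)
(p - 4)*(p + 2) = p^2 - 2*p - 8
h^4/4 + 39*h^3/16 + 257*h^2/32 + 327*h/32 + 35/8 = (h/4 + 1)*(h + 1)*(h + 5/4)*(h + 7/2)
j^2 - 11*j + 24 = (j - 8)*(j - 3)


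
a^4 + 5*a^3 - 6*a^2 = a^2*(a - 1)*(a + 6)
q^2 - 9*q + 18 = (q - 6)*(q - 3)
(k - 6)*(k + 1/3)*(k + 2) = k^3 - 11*k^2/3 - 40*k/3 - 4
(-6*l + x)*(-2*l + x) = 12*l^2 - 8*l*x + x^2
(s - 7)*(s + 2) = s^2 - 5*s - 14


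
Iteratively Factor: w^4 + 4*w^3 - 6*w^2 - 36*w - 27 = (w - 3)*(w^3 + 7*w^2 + 15*w + 9) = (w - 3)*(w + 1)*(w^2 + 6*w + 9) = (w - 3)*(w + 1)*(w + 3)*(w + 3)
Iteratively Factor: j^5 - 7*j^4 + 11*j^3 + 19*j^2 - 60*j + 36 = (j - 1)*(j^4 - 6*j^3 + 5*j^2 + 24*j - 36) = (j - 1)*(j + 2)*(j^3 - 8*j^2 + 21*j - 18) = (j - 2)*(j - 1)*(j + 2)*(j^2 - 6*j + 9) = (j - 3)*(j - 2)*(j - 1)*(j + 2)*(j - 3)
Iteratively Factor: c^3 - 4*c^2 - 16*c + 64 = (c + 4)*(c^2 - 8*c + 16) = (c - 4)*(c + 4)*(c - 4)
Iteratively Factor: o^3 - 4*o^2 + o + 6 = (o + 1)*(o^2 - 5*o + 6) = (o - 2)*(o + 1)*(o - 3)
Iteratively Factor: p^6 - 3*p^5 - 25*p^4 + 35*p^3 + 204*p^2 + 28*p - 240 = (p - 1)*(p^5 - 2*p^4 - 27*p^3 + 8*p^2 + 212*p + 240) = (p - 1)*(p + 2)*(p^4 - 4*p^3 - 19*p^2 + 46*p + 120) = (p - 5)*(p - 1)*(p + 2)*(p^3 + p^2 - 14*p - 24) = (p - 5)*(p - 1)*(p + 2)^2*(p^2 - p - 12) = (p - 5)*(p - 4)*(p - 1)*(p + 2)^2*(p + 3)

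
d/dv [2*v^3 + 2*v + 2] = 6*v^2 + 2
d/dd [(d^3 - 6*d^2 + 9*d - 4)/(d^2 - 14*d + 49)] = (d^3 - 21*d^2 + 75*d - 55)/(d^3 - 21*d^2 + 147*d - 343)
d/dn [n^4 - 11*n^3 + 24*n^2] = n*(4*n^2 - 33*n + 48)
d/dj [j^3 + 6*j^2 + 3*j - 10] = 3*j^2 + 12*j + 3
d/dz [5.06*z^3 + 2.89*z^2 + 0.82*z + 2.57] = 15.18*z^2 + 5.78*z + 0.82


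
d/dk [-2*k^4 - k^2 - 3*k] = -8*k^3 - 2*k - 3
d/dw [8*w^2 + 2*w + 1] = 16*w + 2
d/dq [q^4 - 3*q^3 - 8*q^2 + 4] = q*(4*q^2 - 9*q - 16)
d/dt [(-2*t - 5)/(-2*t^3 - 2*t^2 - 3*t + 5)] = (4*t^3 + 4*t^2 + 6*t - (2*t + 5)*(6*t^2 + 4*t + 3) - 10)/(2*t^3 + 2*t^2 + 3*t - 5)^2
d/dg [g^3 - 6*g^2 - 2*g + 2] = 3*g^2 - 12*g - 2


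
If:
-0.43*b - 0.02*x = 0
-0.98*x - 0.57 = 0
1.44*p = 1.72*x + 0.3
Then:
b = 0.03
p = -0.49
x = -0.58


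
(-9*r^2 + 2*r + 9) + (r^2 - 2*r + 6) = 15 - 8*r^2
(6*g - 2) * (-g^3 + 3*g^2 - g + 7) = -6*g^4 + 20*g^3 - 12*g^2 + 44*g - 14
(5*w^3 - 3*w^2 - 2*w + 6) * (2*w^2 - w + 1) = 10*w^5 - 11*w^4 + 4*w^3 + 11*w^2 - 8*w + 6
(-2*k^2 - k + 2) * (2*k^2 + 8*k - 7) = -4*k^4 - 18*k^3 + 10*k^2 + 23*k - 14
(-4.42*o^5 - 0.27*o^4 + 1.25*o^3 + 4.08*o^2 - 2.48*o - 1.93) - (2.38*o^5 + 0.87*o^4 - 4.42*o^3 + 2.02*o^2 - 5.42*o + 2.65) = -6.8*o^5 - 1.14*o^4 + 5.67*o^3 + 2.06*o^2 + 2.94*o - 4.58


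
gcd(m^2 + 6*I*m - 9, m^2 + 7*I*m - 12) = m + 3*I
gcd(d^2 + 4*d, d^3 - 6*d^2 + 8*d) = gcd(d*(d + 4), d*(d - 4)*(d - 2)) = d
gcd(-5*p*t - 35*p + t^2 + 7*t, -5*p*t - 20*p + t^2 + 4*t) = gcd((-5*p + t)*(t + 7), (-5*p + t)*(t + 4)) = 5*p - t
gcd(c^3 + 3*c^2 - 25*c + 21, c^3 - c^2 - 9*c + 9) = c^2 - 4*c + 3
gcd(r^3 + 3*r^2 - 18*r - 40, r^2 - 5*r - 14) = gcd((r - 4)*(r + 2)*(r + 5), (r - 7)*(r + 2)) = r + 2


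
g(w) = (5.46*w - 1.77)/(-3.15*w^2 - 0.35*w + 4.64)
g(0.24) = -0.11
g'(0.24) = 1.20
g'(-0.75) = 4.36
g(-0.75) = -1.87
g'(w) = (5.46*w - 1.77)*(6.3*w + 0.35)/(-3.15*w^2 - 0.35*w + 4.64)^2 + 5.46/(-3.15*w^2 - 0.35*w + 4.64) = (17.199*w^2 - 11.151*w + 24.7149)/(9.9225*w^4 + 2.205*w^3 - 29.1095*w^2 - 3.248*w + 21.5296)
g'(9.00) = 0.02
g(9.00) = -0.19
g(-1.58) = 3.89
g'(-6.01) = 0.06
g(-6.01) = 0.32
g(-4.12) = 0.51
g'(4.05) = 0.11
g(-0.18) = -0.60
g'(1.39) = 11.36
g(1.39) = -3.01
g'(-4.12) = 0.16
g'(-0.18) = 1.29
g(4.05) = -0.42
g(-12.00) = 0.15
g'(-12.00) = 0.01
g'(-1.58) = 11.96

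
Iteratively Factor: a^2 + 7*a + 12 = (a + 4)*(a + 3)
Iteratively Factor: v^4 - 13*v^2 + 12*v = (v)*(v^3 - 13*v + 12) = v*(v + 4)*(v^2 - 4*v + 3) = v*(v - 1)*(v + 4)*(v - 3)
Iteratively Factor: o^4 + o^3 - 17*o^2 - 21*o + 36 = (o - 1)*(o^3 + 2*o^2 - 15*o - 36) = (o - 1)*(o + 3)*(o^2 - o - 12) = (o - 1)*(o + 3)^2*(o - 4)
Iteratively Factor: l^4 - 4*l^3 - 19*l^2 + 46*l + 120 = (l + 2)*(l^3 - 6*l^2 - 7*l + 60) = (l - 4)*(l + 2)*(l^2 - 2*l - 15) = (l - 5)*(l - 4)*(l + 2)*(l + 3)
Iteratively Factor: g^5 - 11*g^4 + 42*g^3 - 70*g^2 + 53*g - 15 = (g - 1)*(g^4 - 10*g^3 + 32*g^2 - 38*g + 15) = (g - 5)*(g - 1)*(g^3 - 5*g^2 + 7*g - 3) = (g - 5)*(g - 3)*(g - 1)*(g^2 - 2*g + 1) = (g - 5)*(g - 3)*(g - 1)^2*(g - 1)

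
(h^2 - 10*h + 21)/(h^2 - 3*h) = (h - 7)/h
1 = 1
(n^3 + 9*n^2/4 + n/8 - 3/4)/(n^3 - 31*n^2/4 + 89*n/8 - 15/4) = (4*n^2 + 11*n + 6)/(4*n^2 - 29*n + 30)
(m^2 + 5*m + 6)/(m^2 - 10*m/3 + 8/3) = 3*(m^2 + 5*m + 6)/(3*m^2 - 10*m + 8)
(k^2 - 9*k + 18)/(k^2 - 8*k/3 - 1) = 3*(k - 6)/(3*k + 1)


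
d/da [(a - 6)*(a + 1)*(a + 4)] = 3*a^2 - 2*a - 26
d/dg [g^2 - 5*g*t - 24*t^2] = 2*g - 5*t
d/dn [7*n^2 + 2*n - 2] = 14*n + 2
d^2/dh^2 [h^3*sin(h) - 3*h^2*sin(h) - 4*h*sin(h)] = -h^3*sin(h) + 3*h^2*sin(h) + 6*h^2*cos(h) + 10*h*sin(h) - 12*h*cos(h) - 6*sin(h) - 8*cos(h)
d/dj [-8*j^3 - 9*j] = -24*j^2 - 9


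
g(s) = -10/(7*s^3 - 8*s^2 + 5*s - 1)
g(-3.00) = 0.04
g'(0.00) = 50.00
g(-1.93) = 0.11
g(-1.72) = 0.15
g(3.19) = -0.06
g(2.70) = -0.11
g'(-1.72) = 0.20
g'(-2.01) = 0.12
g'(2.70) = 0.14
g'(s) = -10*(-21*s^2 + 16*s - 5)/(7*s^3 - 8*s^2 + 5*s - 1)^2 = 10*(21*s^2 - 16*s + 5)/(7*s^3 - 8*s^2 + 5*s - 1)^2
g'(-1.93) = 0.14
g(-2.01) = 0.10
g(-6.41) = 0.00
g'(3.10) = 0.07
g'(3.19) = 0.06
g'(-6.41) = 0.00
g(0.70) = -10.19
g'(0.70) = 42.50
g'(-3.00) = 0.03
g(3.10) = -0.07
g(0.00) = 10.00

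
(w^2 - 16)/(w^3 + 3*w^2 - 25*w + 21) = (w^2 - 16)/(w^3 + 3*w^2 - 25*w + 21)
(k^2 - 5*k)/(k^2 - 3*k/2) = 2*(k - 5)/(2*k - 3)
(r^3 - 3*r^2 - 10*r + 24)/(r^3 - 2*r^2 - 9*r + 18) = (r - 4)/(r - 3)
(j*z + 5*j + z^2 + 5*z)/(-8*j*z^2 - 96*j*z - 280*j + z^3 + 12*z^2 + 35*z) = (j + z)/(-8*j*z - 56*j + z^2 + 7*z)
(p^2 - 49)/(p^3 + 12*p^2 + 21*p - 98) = (p - 7)/(p^2 + 5*p - 14)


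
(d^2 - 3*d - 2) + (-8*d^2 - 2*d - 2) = -7*d^2 - 5*d - 4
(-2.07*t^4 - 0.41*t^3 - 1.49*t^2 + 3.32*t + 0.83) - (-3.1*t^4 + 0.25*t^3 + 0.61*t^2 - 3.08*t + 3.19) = 1.03*t^4 - 0.66*t^3 - 2.1*t^2 + 6.4*t - 2.36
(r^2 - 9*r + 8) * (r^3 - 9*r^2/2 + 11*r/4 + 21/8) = r^5 - 27*r^4/2 + 205*r^3/4 - 465*r^2/8 - 13*r/8 + 21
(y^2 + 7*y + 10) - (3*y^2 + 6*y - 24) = -2*y^2 + y + 34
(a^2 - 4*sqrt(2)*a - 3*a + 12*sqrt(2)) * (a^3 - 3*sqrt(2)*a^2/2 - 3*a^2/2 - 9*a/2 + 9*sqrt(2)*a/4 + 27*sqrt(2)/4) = a^5 - 11*sqrt(2)*a^4/2 - 9*a^4/2 + 12*a^3 + 99*sqrt(2)*a^3/4 - 81*a^2/2 - 297*sqrt(2)*a/4 + 162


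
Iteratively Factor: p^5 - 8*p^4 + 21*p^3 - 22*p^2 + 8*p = (p - 1)*(p^4 - 7*p^3 + 14*p^2 - 8*p) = (p - 1)^2*(p^3 - 6*p^2 + 8*p) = (p - 4)*(p - 1)^2*(p^2 - 2*p) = p*(p - 4)*(p - 1)^2*(p - 2)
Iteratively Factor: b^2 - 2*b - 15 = (b + 3)*(b - 5)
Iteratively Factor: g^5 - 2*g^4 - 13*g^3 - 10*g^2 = (g)*(g^4 - 2*g^3 - 13*g^2 - 10*g) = g*(g + 2)*(g^3 - 4*g^2 - 5*g) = g*(g - 5)*(g + 2)*(g^2 + g) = g*(g - 5)*(g + 1)*(g + 2)*(g)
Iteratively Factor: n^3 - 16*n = (n - 4)*(n^2 + 4*n) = (n - 4)*(n + 4)*(n)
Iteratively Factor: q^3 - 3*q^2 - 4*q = (q - 4)*(q^2 + q) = q*(q - 4)*(q + 1)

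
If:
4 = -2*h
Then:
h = -2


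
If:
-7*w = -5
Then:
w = 5/7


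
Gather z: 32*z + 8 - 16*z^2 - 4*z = -16*z^2 + 28*z + 8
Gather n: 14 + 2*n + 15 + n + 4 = 3*n + 33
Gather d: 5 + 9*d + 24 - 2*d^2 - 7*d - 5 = -2*d^2 + 2*d + 24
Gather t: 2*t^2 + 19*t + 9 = 2*t^2 + 19*t + 9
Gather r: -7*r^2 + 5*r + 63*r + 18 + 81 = -7*r^2 + 68*r + 99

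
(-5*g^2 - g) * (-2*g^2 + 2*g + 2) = 10*g^4 - 8*g^3 - 12*g^2 - 2*g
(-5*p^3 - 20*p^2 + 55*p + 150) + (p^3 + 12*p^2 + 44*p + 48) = -4*p^3 - 8*p^2 + 99*p + 198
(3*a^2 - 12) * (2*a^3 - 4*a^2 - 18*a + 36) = 6*a^5 - 12*a^4 - 78*a^3 + 156*a^2 + 216*a - 432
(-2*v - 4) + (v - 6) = -v - 10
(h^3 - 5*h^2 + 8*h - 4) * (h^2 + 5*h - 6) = h^5 - 23*h^3 + 66*h^2 - 68*h + 24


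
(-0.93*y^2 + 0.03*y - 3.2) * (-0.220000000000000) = 0.2046*y^2 - 0.0066*y + 0.704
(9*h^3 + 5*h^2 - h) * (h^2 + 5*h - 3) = 9*h^5 + 50*h^4 - 3*h^3 - 20*h^2 + 3*h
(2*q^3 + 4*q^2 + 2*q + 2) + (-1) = 2*q^3 + 4*q^2 + 2*q + 1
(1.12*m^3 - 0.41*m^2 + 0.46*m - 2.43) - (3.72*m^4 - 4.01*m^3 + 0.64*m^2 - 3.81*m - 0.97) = -3.72*m^4 + 5.13*m^3 - 1.05*m^2 + 4.27*m - 1.46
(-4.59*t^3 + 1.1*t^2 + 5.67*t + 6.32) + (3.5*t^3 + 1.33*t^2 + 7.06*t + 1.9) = -1.09*t^3 + 2.43*t^2 + 12.73*t + 8.22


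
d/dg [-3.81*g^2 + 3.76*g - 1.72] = 3.76 - 7.62*g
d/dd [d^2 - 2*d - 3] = 2*d - 2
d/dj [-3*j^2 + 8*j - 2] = 8 - 6*j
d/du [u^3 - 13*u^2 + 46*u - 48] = 3*u^2 - 26*u + 46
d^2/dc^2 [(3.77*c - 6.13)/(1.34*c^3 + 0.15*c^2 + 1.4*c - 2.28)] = (40.616472*c^5 - 127.537716*c^4 - 33.68947*c^3 + 68.390418*c^2 - 112.358016*c - 4.15484)/(2.406104*c^9 + 0.80802*c^8 + 7.63197*c^7 - 10.590129*c^6 + 5.22402*c^5 - 24.93558*c^4 + 20.768768*c^3 - 11.06712*c^2 + 21.83328*c - 11.852352)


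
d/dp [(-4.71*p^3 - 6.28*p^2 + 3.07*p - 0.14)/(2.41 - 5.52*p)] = (51.9984*p^3 + 0.612299999999998*p^2 - 30.2696*p + 6.6259)/(30.4704*p^2 - 26.6064*p + 5.8081)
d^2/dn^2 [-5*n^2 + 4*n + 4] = -10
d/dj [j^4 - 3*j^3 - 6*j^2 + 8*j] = 4*j^3 - 9*j^2 - 12*j + 8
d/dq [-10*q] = -10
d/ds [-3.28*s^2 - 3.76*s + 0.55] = -6.56*s - 3.76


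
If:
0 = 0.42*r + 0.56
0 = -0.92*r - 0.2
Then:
No Solution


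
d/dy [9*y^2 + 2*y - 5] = 18*y + 2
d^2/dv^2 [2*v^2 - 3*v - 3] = 4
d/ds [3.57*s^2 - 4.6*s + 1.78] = 7.14*s - 4.6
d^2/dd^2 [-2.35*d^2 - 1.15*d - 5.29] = -4.70000000000000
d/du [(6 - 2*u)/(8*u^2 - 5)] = 2*(-8*u^2 + 16*u*(u - 3) + 5)/(8*u^2 - 5)^2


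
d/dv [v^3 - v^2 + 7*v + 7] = 3*v^2 - 2*v + 7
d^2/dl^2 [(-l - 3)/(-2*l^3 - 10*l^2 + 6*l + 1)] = 4*(2*(l + 3)*(3*l^2 + 10*l - 3)^2 + (-3*l^2 - 10*l - (l + 3)*(3*l + 5) + 3)*(2*l^3 + 10*l^2 - 6*l - 1))/(2*l^3 + 10*l^2 - 6*l - 1)^3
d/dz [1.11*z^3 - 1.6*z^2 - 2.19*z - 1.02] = 3.33*z^2 - 3.2*z - 2.19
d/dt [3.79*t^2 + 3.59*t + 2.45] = 7.58*t + 3.59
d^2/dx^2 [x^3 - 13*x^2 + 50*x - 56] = 6*x - 26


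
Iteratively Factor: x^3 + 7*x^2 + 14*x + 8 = (x + 4)*(x^2 + 3*x + 2) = (x + 1)*(x + 4)*(x + 2)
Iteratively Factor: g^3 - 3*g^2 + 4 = (g - 2)*(g^2 - g - 2) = (g - 2)*(g + 1)*(g - 2)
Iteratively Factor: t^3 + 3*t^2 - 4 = (t + 2)*(t^2 + t - 2) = (t - 1)*(t + 2)*(t + 2)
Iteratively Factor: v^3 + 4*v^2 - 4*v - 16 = (v + 4)*(v^2 - 4) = (v + 2)*(v + 4)*(v - 2)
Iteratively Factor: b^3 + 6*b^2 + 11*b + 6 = (b + 1)*(b^2 + 5*b + 6) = (b + 1)*(b + 3)*(b + 2)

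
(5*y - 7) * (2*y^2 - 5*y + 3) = 10*y^3 - 39*y^2 + 50*y - 21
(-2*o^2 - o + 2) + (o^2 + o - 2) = -o^2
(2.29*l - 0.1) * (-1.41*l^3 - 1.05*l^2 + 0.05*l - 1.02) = -3.2289*l^4 - 2.2635*l^3 + 0.2195*l^2 - 2.3408*l + 0.102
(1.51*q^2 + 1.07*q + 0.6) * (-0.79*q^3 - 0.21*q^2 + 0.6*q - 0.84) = -1.1929*q^5 - 1.1624*q^4 + 0.2073*q^3 - 0.7524*q^2 - 0.5388*q - 0.504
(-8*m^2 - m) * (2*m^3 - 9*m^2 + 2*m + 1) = -16*m^5 + 70*m^4 - 7*m^3 - 10*m^2 - m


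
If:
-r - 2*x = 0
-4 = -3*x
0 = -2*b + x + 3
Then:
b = 13/6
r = -8/3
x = 4/3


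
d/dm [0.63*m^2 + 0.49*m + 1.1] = 1.26*m + 0.49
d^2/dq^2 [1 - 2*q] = 0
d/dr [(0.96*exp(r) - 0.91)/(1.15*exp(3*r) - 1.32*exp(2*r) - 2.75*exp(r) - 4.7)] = (-2.208*exp(3*r) + 4.4067*exp(2*r) - 2.4024*exp(r) - 7.0145)*exp(r)/(1.3225*exp(6*r) - 3.036*exp(5*r) - 4.5826*exp(4*r) - 3.55*exp(3*r) + 19.9705*exp(2*r) + 25.85*exp(r) + 22.09)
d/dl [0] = 0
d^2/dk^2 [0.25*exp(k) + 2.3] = 0.25*exp(k)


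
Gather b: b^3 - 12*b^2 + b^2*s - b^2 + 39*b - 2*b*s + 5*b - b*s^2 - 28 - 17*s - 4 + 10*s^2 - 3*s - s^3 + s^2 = b^3 + b^2*(s - 13) + b*(-s^2 - 2*s + 44) - s^3 + 11*s^2 - 20*s - 32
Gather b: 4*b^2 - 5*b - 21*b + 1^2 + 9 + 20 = 4*b^2 - 26*b + 30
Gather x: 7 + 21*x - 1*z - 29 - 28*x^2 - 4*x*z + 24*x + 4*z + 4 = -28*x^2 + x*(45 - 4*z) + 3*z - 18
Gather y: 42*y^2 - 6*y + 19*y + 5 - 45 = 42*y^2 + 13*y - 40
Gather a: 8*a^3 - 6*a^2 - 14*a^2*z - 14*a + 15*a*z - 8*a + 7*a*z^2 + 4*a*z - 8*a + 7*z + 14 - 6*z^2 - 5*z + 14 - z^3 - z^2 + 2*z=8*a^3 + a^2*(-14*z - 6) + a*(7*z^2 + 19*z - 30) - z^3 - 7*z^2 + 4*z + 28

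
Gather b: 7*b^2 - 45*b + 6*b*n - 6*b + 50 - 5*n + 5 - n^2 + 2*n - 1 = 7*b^2 + b*(6*n - 51) - n^2 - 3*n + 54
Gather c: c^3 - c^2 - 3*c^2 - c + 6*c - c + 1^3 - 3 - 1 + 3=c^3 - 4*c^2 + 4*c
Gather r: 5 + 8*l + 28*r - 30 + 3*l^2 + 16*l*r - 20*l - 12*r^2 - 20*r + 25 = 3*l^2 - 12*l - 12*r^2 + r*(16*l + 8)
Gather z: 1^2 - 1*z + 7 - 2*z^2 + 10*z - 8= -2*z^2 + 9*z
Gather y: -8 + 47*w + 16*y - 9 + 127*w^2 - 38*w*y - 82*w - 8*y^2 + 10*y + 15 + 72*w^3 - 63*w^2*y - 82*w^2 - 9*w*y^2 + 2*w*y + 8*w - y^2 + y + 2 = 72*w^3 + 45*w^2 - 27*w + y^2*(-9*w - 9) + y*(-63*w^2 - 36*w + 27)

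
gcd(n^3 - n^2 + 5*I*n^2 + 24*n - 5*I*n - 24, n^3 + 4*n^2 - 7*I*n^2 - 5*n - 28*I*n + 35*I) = n - 1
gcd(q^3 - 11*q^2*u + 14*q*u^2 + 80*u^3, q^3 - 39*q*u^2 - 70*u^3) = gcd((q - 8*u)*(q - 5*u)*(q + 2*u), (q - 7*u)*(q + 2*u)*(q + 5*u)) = q + 2*u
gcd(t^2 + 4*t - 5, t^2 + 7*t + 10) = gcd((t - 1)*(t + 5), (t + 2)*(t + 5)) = t + 5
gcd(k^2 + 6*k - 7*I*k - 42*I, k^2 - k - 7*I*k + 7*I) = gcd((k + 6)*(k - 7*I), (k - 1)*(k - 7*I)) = k - 7*I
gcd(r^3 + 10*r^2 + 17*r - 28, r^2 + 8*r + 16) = r + 4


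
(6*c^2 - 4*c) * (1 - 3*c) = -18*c^3 + 18*c^2 - 4*c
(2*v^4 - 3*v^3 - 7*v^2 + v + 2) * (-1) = -2*v^4 + 3*v^3 + 7*v^2 - v - 2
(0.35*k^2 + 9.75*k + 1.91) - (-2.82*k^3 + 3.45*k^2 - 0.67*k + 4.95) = 2.82*k^3 - 3.1*k^2 + 10.42*k - 3.04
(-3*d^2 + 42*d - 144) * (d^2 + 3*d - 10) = -3*d^4 + 33*d^3 + 12*d^2 - 852*d + 1440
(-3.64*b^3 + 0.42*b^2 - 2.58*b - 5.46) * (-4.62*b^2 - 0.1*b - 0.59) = 16.8168*b^5 - 1.5764*b^4 + 14.0252*b^3 + 25.2354*b^2 + 2.0682*b + 3.2214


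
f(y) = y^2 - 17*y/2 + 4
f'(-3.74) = -15.98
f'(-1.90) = -12.30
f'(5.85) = 3.20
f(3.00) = -12.50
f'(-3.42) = -15.34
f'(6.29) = 4.08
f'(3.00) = -2.50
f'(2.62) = -3.26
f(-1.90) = 23.76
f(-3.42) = 44.77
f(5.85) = -11.50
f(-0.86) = 12.05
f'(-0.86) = -10.22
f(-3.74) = 49.78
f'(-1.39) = -11.28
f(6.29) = -9.90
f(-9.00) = 161.50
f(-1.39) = 17.75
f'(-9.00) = -26.50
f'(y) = 2*y - 17/2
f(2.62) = -11.41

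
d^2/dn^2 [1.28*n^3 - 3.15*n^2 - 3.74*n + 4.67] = 7.68*n - 6.3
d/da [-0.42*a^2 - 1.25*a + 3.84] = -0.84*a - 1.25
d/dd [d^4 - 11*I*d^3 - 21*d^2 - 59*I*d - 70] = 4*d^3 - 33*I*d^2 - 42*d - 59*I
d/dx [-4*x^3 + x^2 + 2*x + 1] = -12*x^2 + 2*x + 2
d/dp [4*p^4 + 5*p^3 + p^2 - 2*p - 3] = 16*p^3 + 15*p^2 + 2*p - 2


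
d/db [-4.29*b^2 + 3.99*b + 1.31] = 3.99 - 8.58*b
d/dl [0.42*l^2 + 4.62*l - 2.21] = 0.84*l + 4.62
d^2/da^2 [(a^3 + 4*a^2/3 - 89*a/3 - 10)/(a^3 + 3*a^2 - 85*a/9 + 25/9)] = 6*(-405*a^6 - 14742*a^5 - 74331*a^4 - 168756*a^3 + 96165*a^2 + 412650*a - 383125)/(729*a^9 + 6561*a^8 - 972*a^7 - 98172*a^6 + 45630*a^5 + 525150*a^4 - 941500*a^3 + 592500*a^2 - 159375*a + 15625)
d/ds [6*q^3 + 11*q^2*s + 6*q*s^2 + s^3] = 11*q^2 + 12*q*s + 3*s^2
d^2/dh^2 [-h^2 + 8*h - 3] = -2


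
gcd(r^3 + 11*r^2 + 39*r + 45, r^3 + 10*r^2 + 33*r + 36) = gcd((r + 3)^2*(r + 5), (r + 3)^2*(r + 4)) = r^2 + 6*r + 9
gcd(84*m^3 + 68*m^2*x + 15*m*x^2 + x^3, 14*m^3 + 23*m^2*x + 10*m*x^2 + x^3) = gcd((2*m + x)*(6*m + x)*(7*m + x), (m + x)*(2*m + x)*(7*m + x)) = 14*m^2 + 9*m*x + x^2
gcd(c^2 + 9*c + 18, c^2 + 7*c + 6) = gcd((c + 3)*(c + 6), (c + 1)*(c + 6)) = c + 6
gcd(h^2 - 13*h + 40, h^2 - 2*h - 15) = h - 5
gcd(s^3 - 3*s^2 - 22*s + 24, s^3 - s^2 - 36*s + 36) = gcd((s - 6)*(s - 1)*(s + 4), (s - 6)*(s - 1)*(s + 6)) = s^2 - 7*s + 6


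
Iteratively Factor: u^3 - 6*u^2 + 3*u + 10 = (u - 5)*(u^2 - u - 2) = (u - 5)*(u + 1)*(u - 2)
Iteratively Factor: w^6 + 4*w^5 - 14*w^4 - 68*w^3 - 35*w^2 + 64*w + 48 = (w + 1)*(w^5 + 3*w^4 - 17*w^3 - 51*w^2 + 16*w + 48) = (w + 1)*(w + 4)*(w^4 - w^3 - 13*w^2 + w + 12) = (w + 1)*(w + 3)*(w + 4)*(w^3 - 4*w^2 - w + 4) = (w - 1)*(w + 1)*(w + 3)*(w + 4)*(w^2 - 3*w - 4) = (w - 4)*(w - 1)*(w + 1)*(w + 3)*(w + 4)*(w + 1)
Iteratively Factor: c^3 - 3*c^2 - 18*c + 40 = (c - 5)*(c^2 + 2*c - 8) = (c - 5)*(c + 4)*(c - 2)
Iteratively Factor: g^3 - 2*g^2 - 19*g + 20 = (g - 1)*(g^2 - g - 20) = (g - 1)*(g + 4)*(g - 5)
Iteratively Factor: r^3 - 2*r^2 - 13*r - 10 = (r + 2)*(r^2 - 4*r - 5) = (r - 5)*(r + 2)*(r + 1)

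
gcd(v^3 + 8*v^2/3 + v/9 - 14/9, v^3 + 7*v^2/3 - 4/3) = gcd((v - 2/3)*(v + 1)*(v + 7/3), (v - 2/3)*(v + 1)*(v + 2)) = v^2 + v/3 - 2/3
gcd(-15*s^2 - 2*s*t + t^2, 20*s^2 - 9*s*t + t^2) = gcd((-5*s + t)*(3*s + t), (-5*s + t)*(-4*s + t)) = 5*s - t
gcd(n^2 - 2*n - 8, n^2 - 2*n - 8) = n^2 - 2*n - 8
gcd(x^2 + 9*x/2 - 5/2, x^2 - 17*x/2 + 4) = x - 1/2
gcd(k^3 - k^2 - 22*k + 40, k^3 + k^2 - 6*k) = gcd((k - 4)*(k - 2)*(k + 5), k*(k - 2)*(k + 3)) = k - 2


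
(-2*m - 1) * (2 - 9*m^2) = 18*m^3 + 9*m^2 - 4*m - 2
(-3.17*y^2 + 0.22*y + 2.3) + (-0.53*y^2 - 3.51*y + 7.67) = -3.7*y^2 - 3.29*y + 9.97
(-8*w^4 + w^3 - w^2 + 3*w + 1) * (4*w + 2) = -32*w^5 - 12*w^4 - 2*w^3 + 10*w^2 + 10*w + 2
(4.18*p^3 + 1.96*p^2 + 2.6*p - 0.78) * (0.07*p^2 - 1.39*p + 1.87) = 0.2926*p^5 - 5.673*p^4 + 5.2742*p^3 - 0.00340000000000007*p^2 + 5.9462*p - 1.4586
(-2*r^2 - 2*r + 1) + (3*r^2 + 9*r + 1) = r^2 + 7*r + 2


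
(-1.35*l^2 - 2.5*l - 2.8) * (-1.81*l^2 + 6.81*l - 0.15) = 2.4435*l^4 - 4.6685*l^3 - 11.7545*l^2 - 18.693*l + 0.42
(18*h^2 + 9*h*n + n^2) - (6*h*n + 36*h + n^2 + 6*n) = 18*h^2 + 3*h*n - 36*h - 6*n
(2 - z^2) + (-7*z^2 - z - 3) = -8*z^2 - z - 1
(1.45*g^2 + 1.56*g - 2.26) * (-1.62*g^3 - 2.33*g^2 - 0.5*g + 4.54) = -2.349*g^5 - 5.9057*g^4 - 0.6986*g^3 + 11.0688*g^2 + 8.2124*g - 10.2604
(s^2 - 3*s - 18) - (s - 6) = s^2 - 4*s - 12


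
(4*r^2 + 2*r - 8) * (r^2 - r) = 4*r^4 - 2*r^3 - 10*r^2 + 8*r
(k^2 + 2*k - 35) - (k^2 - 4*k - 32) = 6*k - 3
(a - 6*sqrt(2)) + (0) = a - 6*sqrt(2)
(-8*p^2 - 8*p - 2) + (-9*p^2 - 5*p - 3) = -17*p^2 - 13*p - 5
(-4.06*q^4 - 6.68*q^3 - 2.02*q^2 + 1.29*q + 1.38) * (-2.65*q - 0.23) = 10.759*q^5 + 18.6358*q^4 + 6.8894*q^3 - 2.9539*q^2 - 3.9537*q - 0.3174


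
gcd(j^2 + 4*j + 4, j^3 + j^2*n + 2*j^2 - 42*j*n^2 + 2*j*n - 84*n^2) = j + 2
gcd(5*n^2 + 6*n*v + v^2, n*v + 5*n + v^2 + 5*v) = n + v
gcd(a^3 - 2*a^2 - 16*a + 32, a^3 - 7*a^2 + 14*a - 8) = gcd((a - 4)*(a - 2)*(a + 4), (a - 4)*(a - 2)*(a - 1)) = a^2 - 6*a + 8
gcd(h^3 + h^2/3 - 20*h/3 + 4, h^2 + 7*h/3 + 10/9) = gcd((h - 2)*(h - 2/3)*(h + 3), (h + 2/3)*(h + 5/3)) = 1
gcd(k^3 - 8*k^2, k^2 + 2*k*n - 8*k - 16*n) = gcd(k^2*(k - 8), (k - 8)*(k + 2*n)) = k - 8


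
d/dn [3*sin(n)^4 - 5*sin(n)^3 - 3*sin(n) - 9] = 3*(4*sin(n)^3 - 5*sin(n)^2 - 1)*cos(n)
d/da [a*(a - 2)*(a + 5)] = 3*a^2 + 6*a - 10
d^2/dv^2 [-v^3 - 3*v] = -6*v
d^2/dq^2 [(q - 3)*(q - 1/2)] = 2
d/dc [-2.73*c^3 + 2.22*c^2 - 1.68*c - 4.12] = -8.19*c^2 + 4.44*c - 1.68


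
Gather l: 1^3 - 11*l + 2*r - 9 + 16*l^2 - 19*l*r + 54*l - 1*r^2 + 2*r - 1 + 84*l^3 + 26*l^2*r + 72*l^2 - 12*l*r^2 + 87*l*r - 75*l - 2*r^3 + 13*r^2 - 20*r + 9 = 84*l^3 + l^2*(26*r + 88) + l*(-12*r^2 + 68*r - 32) - 2*r^3 + 12*r^2 - 16*r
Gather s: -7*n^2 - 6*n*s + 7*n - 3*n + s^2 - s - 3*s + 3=-7*n^2 + 4*n + s^2 + s*(-6*n - 4) + 3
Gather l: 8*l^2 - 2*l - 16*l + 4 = 8*l^2 - 18*l + 4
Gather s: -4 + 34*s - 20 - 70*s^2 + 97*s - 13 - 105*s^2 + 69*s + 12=-175*s^2 + 200*s - 25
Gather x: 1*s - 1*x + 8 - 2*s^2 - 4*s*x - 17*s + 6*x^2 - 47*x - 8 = -2*s^2 - 16*s + 6*x^2 + x*(-4*s - 48)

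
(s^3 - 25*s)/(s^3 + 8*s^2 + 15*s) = (s - 5)/(s + 3)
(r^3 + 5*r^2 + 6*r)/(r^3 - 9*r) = (r + 2)/(r - 3)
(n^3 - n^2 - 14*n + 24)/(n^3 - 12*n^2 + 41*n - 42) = (n + 4)/(n - 7)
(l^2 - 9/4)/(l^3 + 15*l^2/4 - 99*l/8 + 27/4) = 2*(2*l + 3)/(4*l^2 + 21*l - 18)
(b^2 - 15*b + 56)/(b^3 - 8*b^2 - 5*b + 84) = (b - 8)/(b^2 - b - 12)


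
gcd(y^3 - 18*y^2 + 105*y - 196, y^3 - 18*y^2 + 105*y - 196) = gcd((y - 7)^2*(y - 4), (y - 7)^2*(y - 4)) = y^3 - 18*y^2 + 105*y - 196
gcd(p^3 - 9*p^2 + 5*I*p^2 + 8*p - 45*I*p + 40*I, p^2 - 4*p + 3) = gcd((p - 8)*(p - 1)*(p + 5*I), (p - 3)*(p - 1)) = p - 1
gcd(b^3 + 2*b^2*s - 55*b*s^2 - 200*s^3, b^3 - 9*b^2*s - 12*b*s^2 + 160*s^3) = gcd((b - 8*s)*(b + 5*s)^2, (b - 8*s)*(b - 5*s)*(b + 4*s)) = -b + 8*s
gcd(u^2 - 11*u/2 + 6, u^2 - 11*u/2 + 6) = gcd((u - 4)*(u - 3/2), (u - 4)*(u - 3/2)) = u^2 - 11*u/2 + 6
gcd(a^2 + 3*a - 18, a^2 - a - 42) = a + 6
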